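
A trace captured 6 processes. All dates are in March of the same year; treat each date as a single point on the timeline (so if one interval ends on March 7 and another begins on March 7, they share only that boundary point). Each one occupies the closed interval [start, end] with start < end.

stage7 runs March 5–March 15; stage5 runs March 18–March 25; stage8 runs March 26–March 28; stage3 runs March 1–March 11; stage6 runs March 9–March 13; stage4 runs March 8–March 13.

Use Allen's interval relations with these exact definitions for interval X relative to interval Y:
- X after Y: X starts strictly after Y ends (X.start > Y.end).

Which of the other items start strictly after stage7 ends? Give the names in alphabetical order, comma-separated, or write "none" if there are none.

Target stage7 = [March 5, March 15].
stage3 [March 1, March 11] → overlaps → no.
stage4 [March 8, March 13] → during → no.
stage5 [March 18, March 25] → after → yes.
stage6 [March 9, March 13] → during → no.
stage8 [March 26, March 28] → after → yes.
Result: stage5, stage8.

stage5, stage8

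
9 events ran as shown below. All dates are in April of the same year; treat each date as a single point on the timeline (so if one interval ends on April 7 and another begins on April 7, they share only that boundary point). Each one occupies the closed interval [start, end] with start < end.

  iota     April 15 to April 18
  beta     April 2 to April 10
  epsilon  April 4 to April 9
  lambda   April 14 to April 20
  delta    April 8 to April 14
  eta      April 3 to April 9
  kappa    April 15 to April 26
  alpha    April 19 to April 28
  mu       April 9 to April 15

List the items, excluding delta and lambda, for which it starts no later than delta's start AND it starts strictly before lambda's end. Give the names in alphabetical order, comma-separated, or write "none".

Conditions: its start is no later than delta's start (X.start <= April 8) AND its start is strictly before lambda's end (X.start < April 20).
alpha: start April 19 <= April 8? ✗; start April 19 < April 20? ✓ → no.
beta: start April 2 <= April 8? ✓; start April 2 < April 20? ✓ → yes.
epsilon: start April 4 <= April 8? ✓; start April 4 < April 20? ✓ → yes.
eta: start April 3 <= April 8? ✓; start April 3 < April 20? ✓ → yes.
iota: start April 15 <= April 8? ✗; start April 15 < April 20? ✓ → no.
kappa: start April 15 <= April 8? ✗; start April 15 < April 20? ✓ → no.
mu: start April 9 <= April 8? ✗; start April 9 < April 20? ✓ → no.
Result: beta, epsilon, eta.

beta, epsilon, eta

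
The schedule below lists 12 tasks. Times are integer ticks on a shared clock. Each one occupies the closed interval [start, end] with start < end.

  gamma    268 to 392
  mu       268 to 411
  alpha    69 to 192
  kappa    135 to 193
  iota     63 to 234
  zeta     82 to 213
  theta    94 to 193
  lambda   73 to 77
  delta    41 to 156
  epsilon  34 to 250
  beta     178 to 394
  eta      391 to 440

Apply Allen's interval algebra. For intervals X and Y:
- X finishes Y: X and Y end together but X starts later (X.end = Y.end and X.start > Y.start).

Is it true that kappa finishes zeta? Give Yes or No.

No

kappa = [135, 193], zeta = [82, 213].
Actual relation of kappa to zeta: during.
Asked whether 'finishes' holds → No.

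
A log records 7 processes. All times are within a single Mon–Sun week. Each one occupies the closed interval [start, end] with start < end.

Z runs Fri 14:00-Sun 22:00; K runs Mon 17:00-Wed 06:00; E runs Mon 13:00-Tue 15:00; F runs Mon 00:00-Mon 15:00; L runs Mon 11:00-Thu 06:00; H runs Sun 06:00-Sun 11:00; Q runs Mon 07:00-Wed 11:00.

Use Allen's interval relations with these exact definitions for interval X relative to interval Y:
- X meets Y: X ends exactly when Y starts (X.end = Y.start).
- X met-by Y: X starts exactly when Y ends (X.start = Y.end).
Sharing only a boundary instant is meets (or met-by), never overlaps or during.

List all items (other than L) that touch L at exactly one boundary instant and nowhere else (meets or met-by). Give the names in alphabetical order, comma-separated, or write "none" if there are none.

none

Target L = [Mon 11:00, Thu 06:00].
E [Mon 13:00, Tue 15:00] → during → no.
F [Mon 00:00, Mon 15:00] → overlaps → no.
H [Sun 06:00, Sun 11:00] → after → no.
K [Mon 17:00, Wed 06:00] → during → no.
Q [Mon 07:00, Wed 11:00] → overlaps → no.
Z [Fri 14:00, Sun 22:00] → after → no.
Result: none.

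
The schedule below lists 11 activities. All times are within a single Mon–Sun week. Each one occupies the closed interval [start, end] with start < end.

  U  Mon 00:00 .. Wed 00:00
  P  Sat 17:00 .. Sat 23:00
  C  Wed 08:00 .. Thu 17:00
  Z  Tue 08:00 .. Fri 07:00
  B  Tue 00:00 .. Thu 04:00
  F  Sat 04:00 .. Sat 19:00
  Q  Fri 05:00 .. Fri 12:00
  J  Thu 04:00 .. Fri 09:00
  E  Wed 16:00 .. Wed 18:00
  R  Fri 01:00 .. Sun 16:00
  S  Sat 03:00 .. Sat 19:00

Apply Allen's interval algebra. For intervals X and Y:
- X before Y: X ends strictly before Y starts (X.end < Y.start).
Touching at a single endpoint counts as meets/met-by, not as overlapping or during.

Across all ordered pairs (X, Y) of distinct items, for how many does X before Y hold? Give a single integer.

33

Checking all 110 ordered pairs for relation 'before'; matching pairs in alphabetical order:
(B, F): B before F ✓
(B, P): B before P ✓
(B, Q): B before Q ✓
(B, R): B before R ✓
(B, S): B before S ✓
(C, F): C before F ✓
(C, P): C before P ✓
(C, Q): C before Q ✓
(C, R): C before R ✓
(C, S): C before S ✓
(E, F): E before F ✓
(E, J): E before J ✓
(E, P): E before P ✓
(E, Q): E before Q ✓
(E, R): E before R ✓
(E, S): E before S ✓
(J, F): J before F ✓
(J, P): J before P ✓
(J, S): J before S ✓
(Q, F): Q before F ✓
(Q, P): Q before P ✓
(Q, S): Q before S ✓
(U, C): U before C ✓
(U, E): U before E ✓
... plus 9 further pairs not listed.
Count: 33.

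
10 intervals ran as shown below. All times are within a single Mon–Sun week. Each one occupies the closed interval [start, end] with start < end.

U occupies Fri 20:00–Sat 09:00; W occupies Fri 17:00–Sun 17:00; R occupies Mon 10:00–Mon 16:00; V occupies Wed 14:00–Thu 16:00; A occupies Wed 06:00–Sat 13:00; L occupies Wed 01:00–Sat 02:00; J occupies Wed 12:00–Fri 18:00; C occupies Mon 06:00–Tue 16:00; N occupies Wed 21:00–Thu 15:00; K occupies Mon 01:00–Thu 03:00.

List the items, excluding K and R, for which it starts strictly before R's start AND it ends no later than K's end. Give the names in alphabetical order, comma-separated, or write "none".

Conditions: its start is strictly before R's start (X.start < Mon 10:00) AND its end is no later than K's end (X.end <= Thu 03:00).
A: start Wed 06:00 < Mon 10:00? ✗; end Sat 13:00 <= Thu 03:00? ✗ → no.
C: start Mon 06:00 < Mon 10:00? ✓; end Tue 16:00 <= Thu 03:00? ✓ → yes.
J: start Wed 12:00 < Mon 10:00? ✗; end Fri 18:00 <= Thu 03:00? ✗ → no.
L: start Wed 01:00 < Mon 10:00? ✗; end Sat 02:00 <= Thu 03:00? ✗ → no.
N: start Wed 21:00 < Mon 10:00? ✗; end Thu 15:00 <= Thu 03:00? ✗ → no.
U: start Fri 20:00 < Mon 10:00? ✗; end Sat 09:00 <= Thu 03:00? ✗ → no.
V: start Wed 14:00 < Mon 10:00? ✗; end Thu 16:00 <= Thu 03:00? ✗ → no.
W: start Fri 17:00 < Mon 10:00? ✗; end Sun 17:00 <= Thu 03:00? ✗ → no.
Result: C.

C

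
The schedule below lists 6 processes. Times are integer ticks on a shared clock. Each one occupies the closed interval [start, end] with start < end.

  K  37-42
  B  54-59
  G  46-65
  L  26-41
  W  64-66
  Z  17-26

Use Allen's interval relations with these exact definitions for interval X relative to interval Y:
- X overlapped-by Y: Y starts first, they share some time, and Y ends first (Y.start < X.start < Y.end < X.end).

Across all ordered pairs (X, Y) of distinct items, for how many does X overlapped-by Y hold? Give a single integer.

Checking all 30 ordered pairs for relation 'overlapped-by'; matching pairs in alphabetical order:
(K, L): K overlapped-by L ✓
(W, G): W overlapped-by G ✓
Count: 2.

2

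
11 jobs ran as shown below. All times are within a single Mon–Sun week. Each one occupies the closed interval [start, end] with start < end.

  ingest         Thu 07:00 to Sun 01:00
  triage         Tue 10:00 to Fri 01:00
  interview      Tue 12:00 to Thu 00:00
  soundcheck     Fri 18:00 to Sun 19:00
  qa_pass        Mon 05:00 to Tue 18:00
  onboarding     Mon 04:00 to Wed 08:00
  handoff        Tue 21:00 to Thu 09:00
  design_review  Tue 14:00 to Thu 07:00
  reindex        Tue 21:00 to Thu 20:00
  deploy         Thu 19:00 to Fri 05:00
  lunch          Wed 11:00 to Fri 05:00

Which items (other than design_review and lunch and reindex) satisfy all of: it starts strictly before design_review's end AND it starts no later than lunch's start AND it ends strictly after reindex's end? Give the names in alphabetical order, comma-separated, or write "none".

triage

Conditions: its start is strictly before design_review's end (X.start < Thu 07:00) AND its start is no later than lunch's start (X.start <= Wed 11:00) AND its end is strictly after reindex's end (X.end > Thu 20:00).
deploy: start Thu 19:00 < Thu 07:00? ✗; start Thu 19:00 <= Wed 11:00? ✗; end Fri 05:00 > Thu 20:00? ✓ → no.
handoff: start Tue 21:00 < Thu 07:00? ✓; start Tue 21:00 <= Wed 11:00? ✓; end Thu 09:00 > Thu 20:00? ✗ → no.
ingest: start Thu 07:00 < Thu 07:00? ✗; start Thu 07:00 <= Wed 11:00? ✗; end Sun 01:00 > Thu 20:00? ✓ → no.
interview: start Tue 12:00 < Thu 07:00? ✓; start Tue 12:00 <= Wed 11:00? ✓; end Thu 00:00 > Thu 20:00? ✗ → no.
onboarding: start Mon 04:00 < Thu 07:00? ✓; start Mon 04:00 <= Wed 11:00? ✓; end Wed 08:00 > Thu 20:00? ✗ → no.
qa_pass: start Mon 05:00 < Thu 07:00? ✓; start Mon 05:00 <= Wed 11:00? ✓; end Tue 18:00 > Thu 20:00? ✗ → no.
soundcheck: start Fri 18:00 < Thu 07:00? ✗; start Fri 18:00 <= Wed 11:00? ✗; end Sun 19:00 > Thu 20:00? ✓ → no.
triage: start Tue 10:00 < Thu 07:00? ✓; start Tue 10:00 <= Wed 11:00? ✓; end Fri 01:00 > Thu 20:00? ✓ → yes.
Result: triage.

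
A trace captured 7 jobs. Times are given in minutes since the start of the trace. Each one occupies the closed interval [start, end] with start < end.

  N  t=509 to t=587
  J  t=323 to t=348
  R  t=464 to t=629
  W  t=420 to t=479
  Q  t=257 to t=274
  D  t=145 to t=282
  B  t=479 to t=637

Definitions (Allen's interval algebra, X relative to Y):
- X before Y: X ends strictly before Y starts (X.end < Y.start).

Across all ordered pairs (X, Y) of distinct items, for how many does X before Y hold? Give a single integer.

Checking all 42 ordered pairs for relation 'before'; matching pairs in alphabetical order:
(D, B): D before B ✓
(D, J): D before J ✓
(D, N): D before N ✓
(D, R): D before R ✓
(D, W): D before W ✓
(J, B): J before B ✓
(J, N): J before N ✓
(J, R): J before R ✓
(J, W): J before W ✓
(Q, B): Q before B ✓
(Q, J): Q before J ✓
(Q, N): Q before N ✓
(Q, R): Q before R ✓
(Q, W): Q before W ✓
(W, N): W before N ✓
Count: 15.

15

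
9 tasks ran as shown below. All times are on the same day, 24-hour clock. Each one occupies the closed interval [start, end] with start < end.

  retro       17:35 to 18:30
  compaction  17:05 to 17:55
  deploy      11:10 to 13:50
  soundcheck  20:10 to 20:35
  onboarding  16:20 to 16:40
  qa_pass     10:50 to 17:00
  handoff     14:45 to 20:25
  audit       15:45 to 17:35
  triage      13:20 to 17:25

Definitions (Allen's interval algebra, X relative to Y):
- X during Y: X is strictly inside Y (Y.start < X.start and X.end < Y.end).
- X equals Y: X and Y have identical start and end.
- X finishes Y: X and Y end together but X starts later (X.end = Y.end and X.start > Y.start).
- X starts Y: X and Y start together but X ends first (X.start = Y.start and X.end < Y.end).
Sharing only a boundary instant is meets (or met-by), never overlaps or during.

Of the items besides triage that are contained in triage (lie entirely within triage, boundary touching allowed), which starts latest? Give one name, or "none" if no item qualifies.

Target triage = [13:20, 17:25].
audit [15:45, 17:35] → overlapped-by → excluded.
compaction [17:05, 17:55] → overlapped-by → excluded.
deploy [11:10, 13:50] → overlaps → excluded.
handoff [14:45, 20:25] → overlapped-by → excluded.
onboarding [16:20, 16:40] → during → candidate.
qa_pass [10:50, 17:00] → overlaps → excluded.
retro [17:35, 18:30] → after → excluded.
soundcheck [20:10, 20:35] → after → excluded.
Among candidates, latest start is 16:20 → onboarding.

onboarding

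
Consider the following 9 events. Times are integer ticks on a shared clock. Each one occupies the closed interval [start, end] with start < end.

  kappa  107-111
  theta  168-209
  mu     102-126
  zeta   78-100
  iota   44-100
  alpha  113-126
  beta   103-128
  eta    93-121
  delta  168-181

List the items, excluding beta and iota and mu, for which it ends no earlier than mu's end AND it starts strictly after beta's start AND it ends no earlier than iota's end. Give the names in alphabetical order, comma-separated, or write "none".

Conditions: its end is no earlier than mu's end (X.end >= 126) AND its start is strictly after beta's start (X.start > 103) AND its end is no earlier than iota's end (X.end >= 100).
alpha: end 126 >= 126? ✓; start 113 > 103? ✓; end 126 >= 100? ✓ → yes.
delta: end 181 >= 126? ✓; start 168 > 103? ✓; end 181 >= 100? ✓ → yes.
eta: end 121 >= 126? ✗; start 93 > 103? ✗; end 121 >= 100? ✓ → no.
kappa: end 111 >= 126? ✗; start 107 > 103? ✓; end 111 >= 100? ✓ → no.
theta: end 209 >= 126? ✓; start 168 > 103? ✓; end 209 >= 100? ✓ → yes.
zeta: end 100 >= 126? ✗; start 78 > 103? ✗; end 100 >= 100? ✓ → no.
Result: alpha, delta, theta.

alpha, delta, theta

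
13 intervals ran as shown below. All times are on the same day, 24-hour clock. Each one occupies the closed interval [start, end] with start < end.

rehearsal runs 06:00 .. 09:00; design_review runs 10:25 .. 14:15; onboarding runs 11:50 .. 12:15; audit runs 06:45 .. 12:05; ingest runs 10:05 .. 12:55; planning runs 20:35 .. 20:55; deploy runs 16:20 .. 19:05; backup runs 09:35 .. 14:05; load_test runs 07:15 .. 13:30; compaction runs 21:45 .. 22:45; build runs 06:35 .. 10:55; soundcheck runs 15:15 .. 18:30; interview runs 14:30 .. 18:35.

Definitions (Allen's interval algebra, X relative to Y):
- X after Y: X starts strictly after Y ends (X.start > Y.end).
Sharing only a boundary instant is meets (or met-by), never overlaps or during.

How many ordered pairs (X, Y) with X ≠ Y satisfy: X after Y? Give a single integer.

Checking all 156 ordered pairs for relation 'after'; matching pairs in alphabetical order:
(backup, rehearsal): backup after rehearsal ✓
(compaction, audit): compaction after audit ✓
(compaction, backup): compaction after backup ✓
(compaction, build): compaction after build ✓
(compaction, deploy): compaction after deploy ✓
(compaction, design_review): compaction after design_review ✓
(compaction, ingest): compaction after ingest ✓
(compaction, interview): compaction after interview ✓
(compaction, load_test): compaction after load_test ✓
(compaction, onboarding): compaction after onboarding ✓
(compaction, planning): compaction after planning ✓
(compaction, rehearsal): compaction after rehearsal ✓
(compaction, soundcheck): compaction after soundcheck ✓
(deploy, audit): deploy after audit ✓
(deploy, backup): deploy after backup ✓
(deploy, build): deploy after build ✓
(deploy, design_review): deploy after design_review ✓
(deploy, ingest): deploy after ingest ✓
(deploy, load_test): deploy after load_test ✓
(deploy, onboarding): deploy after onboarding ✓
(deploy, rehearsal): deploy after rehearsal ✓
(design_review, rehearsal): design_review after rehearsal ✓
(ingest, rehearsal): ingest after rehearsal ✓
(interview, audit): interview after audit ✓
... plus 28 further pairs not listed.
Count: 52.

52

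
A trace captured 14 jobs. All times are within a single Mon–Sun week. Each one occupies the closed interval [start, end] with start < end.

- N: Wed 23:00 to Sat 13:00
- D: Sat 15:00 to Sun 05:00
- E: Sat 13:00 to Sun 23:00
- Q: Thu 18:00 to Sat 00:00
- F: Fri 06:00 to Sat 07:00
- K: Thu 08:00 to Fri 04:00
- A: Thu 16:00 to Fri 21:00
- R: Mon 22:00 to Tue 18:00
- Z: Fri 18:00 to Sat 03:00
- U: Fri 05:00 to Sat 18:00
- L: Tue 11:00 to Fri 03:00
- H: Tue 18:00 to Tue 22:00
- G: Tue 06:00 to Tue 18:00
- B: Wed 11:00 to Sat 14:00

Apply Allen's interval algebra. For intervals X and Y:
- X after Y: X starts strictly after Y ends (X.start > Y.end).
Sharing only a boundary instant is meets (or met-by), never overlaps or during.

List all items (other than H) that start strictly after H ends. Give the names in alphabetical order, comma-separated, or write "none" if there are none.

A, B, D, E, F, K, N, Q, U, Z

Target H = [Tue 18:00, Tue 22:00].
A [Thu 16:00, Fri 21:00] → after → yes.
B [Wed 11:00, Sat 14:00] → after → yes.
D [Sat 15:00, Sun 05:00] → after → yes.
E [Sat 13:00, Sun 23:00] → after → yes.
F [Fri 06:00, Sat 07:00] → after → yes.
G [Tue 06:00, Tue 18:00] → meets → no.
K [Thu 08:00, Fri 04:00] → after → yes.
L [Tue 11:00, Fri 03:00] → contains → no.
N [Wed 23:00, Sat 13:00] → after → yes.
Q [Thu 18:00, Sat 00:00] → after → yes.
R [Mon 22:00, Tue 18:00] → meets → no.
U [Fri 05:00, Sat 18:00] → after → yes.
Z [Fri 18:00, Sat 03:00] → after → yes.
Result: A, B, D, E, F, K, N, Q, U, Z.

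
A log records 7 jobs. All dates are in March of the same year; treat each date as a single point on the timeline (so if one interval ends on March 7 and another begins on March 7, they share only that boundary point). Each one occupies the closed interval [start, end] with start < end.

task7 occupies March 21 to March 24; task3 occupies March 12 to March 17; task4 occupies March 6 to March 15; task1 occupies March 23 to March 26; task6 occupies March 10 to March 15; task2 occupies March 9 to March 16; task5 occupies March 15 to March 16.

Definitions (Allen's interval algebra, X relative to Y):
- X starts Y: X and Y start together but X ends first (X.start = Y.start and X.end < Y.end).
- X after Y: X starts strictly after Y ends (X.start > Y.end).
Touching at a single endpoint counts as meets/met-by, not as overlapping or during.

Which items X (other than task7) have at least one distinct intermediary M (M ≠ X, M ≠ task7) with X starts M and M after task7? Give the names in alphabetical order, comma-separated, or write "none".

none

Target task7 = [March 21, March 24].
Intermediaries M with M after task7: none.
Union: none.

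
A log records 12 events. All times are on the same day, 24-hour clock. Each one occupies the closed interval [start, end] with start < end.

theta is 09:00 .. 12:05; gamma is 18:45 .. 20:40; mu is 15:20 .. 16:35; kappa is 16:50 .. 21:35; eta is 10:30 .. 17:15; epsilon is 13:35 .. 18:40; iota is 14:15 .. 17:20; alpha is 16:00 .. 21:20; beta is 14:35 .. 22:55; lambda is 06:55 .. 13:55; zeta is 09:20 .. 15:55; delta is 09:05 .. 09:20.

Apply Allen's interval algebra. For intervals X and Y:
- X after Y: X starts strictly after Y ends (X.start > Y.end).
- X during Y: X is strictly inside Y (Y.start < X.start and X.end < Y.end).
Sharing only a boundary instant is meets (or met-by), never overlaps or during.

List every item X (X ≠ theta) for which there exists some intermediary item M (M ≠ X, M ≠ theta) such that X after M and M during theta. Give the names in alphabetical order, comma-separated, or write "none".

alpha, beta, epsilon, eta, gamma, iota, kappa, mu

Target theta = [09:00, 12:05].
Intermediaries M with M during theta: delta.
Via delta — items with X after delta: alpha, beta, epsilon, eta, gamma, iota, kappa, mu.
Union: alpha, beta, epsilon, eta, gamma, iota, kappa, mu.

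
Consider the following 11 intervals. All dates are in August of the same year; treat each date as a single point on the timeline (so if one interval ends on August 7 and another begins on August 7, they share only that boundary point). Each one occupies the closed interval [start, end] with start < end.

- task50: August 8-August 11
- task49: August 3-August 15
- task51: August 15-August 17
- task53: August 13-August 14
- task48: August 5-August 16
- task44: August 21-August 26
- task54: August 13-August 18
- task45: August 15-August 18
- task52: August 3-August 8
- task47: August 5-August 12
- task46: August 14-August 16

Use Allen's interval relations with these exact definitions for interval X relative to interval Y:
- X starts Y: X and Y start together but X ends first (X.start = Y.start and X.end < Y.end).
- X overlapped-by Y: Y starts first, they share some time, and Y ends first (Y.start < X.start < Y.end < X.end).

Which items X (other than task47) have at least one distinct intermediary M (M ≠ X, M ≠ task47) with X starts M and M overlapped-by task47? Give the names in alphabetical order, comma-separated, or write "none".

none

Target task47 = [August 5, August 12].
Intermediaries M with M overlapped-by task47: none.
Union: none.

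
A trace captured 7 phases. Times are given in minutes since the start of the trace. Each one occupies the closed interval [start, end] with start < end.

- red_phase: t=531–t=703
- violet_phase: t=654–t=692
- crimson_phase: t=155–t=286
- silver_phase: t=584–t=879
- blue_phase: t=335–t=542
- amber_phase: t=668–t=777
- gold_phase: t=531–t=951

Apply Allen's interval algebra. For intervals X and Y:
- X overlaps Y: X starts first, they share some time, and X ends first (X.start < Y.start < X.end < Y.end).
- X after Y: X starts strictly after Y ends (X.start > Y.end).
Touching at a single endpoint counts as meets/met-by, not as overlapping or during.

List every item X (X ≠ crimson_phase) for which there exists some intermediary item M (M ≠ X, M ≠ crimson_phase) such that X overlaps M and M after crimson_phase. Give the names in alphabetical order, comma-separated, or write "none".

blue_phase, red_phase, violet_phase

Target crimson_phase = [t=155, t=286].
Intermediaries M with M after crimson_phase: amber_phase, blue_phase, gold_phase, red_phase, silver_phase, violet_phase.
Via amber_phase — items with X overlaps amber_phase: red_phase, violet_phase.
Via blue_phase — items with X overlaps blue_phase: none.
Via gold_phase — items with X overlaps gold_phase: blue_phase.
Via red_phase — items with X overlaps red_phase: blue_phase.
Via silver_phase — items with X overlaps silver_phase: red_phase.
Via violet_phase — items with X overlaps violet_phase: none.
Union: blue_phase, red_phase, violet_phase.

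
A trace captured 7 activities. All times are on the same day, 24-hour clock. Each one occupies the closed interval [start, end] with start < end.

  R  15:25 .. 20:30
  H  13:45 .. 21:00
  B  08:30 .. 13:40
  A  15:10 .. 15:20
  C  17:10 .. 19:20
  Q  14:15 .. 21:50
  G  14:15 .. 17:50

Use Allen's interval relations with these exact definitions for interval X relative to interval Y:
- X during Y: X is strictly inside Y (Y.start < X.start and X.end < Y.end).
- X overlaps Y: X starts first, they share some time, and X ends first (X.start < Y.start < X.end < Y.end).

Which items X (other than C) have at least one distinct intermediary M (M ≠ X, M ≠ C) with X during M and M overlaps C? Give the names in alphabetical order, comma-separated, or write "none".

Target C = [17:10, 19:20].
Intermediaries M with M overlaps C: G.
Via G — items with X during G: A.
Union: A.

A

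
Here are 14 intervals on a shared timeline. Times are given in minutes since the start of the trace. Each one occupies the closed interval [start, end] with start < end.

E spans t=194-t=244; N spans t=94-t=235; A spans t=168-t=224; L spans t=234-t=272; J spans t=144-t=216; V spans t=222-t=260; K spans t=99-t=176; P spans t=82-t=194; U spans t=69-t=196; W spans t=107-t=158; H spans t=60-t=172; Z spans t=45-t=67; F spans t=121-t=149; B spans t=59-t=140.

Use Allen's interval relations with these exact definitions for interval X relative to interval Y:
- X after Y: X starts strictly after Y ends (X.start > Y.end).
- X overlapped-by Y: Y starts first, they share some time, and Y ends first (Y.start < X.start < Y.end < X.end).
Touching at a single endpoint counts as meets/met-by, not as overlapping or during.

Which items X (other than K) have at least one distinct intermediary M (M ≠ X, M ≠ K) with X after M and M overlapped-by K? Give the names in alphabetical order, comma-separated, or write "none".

L, V

Target K = [t=99, t=176].
Intermediaries M with M overlapped-by K: A, J.
Via A — items with X after A: L.
Via J — items with X after J: L, V.
Union: L, V.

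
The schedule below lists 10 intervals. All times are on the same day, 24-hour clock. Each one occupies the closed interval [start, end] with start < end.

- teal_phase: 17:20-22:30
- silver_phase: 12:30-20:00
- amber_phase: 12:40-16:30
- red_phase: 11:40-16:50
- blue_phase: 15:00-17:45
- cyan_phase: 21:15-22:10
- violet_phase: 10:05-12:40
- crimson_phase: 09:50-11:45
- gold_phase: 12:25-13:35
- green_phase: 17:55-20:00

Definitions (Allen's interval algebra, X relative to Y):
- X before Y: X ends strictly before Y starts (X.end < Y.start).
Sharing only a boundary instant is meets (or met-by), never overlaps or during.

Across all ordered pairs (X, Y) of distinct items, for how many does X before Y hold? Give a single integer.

25

Checking all 90 ordered pairs for relation 'before'; matching pairs in alphabetical order:
(amber_phase, cyan_phase): amber_phase before cyan_phase ✓
(amber_phase, green_phase): amber_phase before green_phase ✓
(amber_phase, teal_phase): amber_phase before teal_phase ✓
(blue_phase, cyan_phase): blue_phase before cyan_phase ✓
(blue_phase, green_phase): blue_phase before green_phase ✓
(crimson_phase, amber_phase): crimson_phase before amber_phase ✓
(crimson_phase, blue_phase): crimson_phase before blue_phase ✓
(crimson_phase, cyan_phase): crimson_phase before cyan_phase ✓
(crimson_phase, gold_phase): crimson_phase before gold_phase ✓
(crimson_phase, green_phase): crimson_phase before green_phase ✓
(crimson_phase, silver_phase): crimson_phase before silver_phase ✓
(crimson_phase, teal_phase): crimson_phase before teal_phase ✓
(gold_phase, blue_phase): gold_phase before blue_phase ✓
(gold_phase, cyan_phase): gold_phase before cyan_phase ✓
(gold_phase, green_phase): gold_phase before green_phase ✓
(gold_phase, teal_phase): gold_phase before teal_phase ✓
(green_phase, cyan_phase): green_phase before cyan_phase ✓
(red_phase, cyan_phase): red_phase before cyan_phase ✓
(red_phase, green_phase): red_phase before green_phase ✓
(red_phase, teal_phase): red_phase before teal_phase ✓
(silver_phase, cyan_phase): silver_phase before cyan_phase ✓
(violet_phase, blue_phase): violet_phase before blue_phase ✓
(violet_phase, cyan_phase): violet_phase before cyan_phase ✓
(violet_phase, green_phase): violet_phase before green_phase ✓
... plus 1 further pairs not listed.
Count: 25.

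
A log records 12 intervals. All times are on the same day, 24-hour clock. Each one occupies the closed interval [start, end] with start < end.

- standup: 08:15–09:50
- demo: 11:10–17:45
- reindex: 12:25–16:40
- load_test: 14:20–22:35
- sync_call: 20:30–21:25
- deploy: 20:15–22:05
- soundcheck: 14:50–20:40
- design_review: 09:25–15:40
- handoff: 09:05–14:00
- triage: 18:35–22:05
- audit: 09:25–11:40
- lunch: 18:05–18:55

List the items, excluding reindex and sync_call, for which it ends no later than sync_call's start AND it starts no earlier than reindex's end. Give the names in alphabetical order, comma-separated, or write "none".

lunch

Conditions: its end is no later than sync_call's start (X.end <= 20:30) AND its start is no earlier than reindex's end (X.start >= 16:40).
audit: end 11:40 <= 20:30? ✓; start 09:25 >= 16:40? ✗ → no.
demo: end 17:45 <= 20:30? ✓; start 11:10 >= 16:40? ✗ → no.
deploy: end 22:05 <= 20:30? ✗; start 20:15 >= 16:40? ✓ → no.
design_review: end 15:40 <= 20:30? ✓; start 09:25 >= 16:40? ✗ → no.
handoff: end 14:00 <= 20:30? ✓; start 09:05 >= 16:40? ✗ → no.
load_test: end 22:35 <= 20:30? ✗; start 14:20 >= 16:40? ✗ → no.
lunch: end 18:55 <= 20:30? ✓; start 18:05 >= 16:40? ✓ → yes.
soundcheck: end 20:40 <= 20:30? ✗; start 14:50 >= 16:40? ✗ → no.
standup: end 09:50 <= 20:30? ✓; start 08:15 >= 16:40? ✗ → no.
triage: end 22:05 <= 20:30? ✗; start 18:35 >= 16:40? ✓ → no.
Result: lunch.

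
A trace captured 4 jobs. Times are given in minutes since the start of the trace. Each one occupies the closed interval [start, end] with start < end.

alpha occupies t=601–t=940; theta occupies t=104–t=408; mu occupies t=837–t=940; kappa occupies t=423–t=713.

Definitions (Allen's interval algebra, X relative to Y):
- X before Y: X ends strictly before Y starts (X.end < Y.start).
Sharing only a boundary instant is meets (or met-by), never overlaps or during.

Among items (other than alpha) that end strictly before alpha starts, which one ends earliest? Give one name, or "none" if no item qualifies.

theta

Target alpha = [t=601, t=940].
kappa [t=423, t=713] → overlaps → excluded.
mu [t=837, t=940] → finishes → excluded.
theta [t=104, t=408] → before → candidate.
Among candidates, earliest end is t=408 → theta.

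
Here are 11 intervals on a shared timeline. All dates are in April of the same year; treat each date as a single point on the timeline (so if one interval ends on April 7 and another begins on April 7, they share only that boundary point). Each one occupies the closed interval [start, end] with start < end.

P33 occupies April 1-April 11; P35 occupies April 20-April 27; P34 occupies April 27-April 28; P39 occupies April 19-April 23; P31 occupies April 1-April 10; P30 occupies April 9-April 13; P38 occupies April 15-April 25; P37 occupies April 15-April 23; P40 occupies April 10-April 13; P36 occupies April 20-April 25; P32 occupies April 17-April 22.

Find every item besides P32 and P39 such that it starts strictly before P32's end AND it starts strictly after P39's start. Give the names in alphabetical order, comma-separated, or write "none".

Conditions: its start is strictly before P32's end (X.start < April 22) AND its start is strictly after P39's start (X.start > April 19).
P30: start April 9 < April 22? ✓; start April 9 > April 19? ✗ → no.
P31: start April 1 < April 22? ✓; start April 1 > April 19? ✗ → no.
P33: start April 1 < April 22? ✓; start April 1 > April 19? ✗ → no.
P34: start April 27 < April 22? ✗; start April 27 > April 19? ✓ → no.
P35: start April 20 < April 22? ✓; start April 20 > April 19? ✓ → yes.
P36: start April 20 < April 22? ✓; start April 20 > April 19? ✓ → yes.
P37: start April 15 < April 22? ✓; start April 15 > April 19? ✗ → no.
P38: start April 15 < April 22? ✓; start April 15 > April 19? ✗ → no.
P40: start April 10 < April 22? ✓; start April 10 > April 19? ✗ → no.
Result: P35, P36.

P35, P36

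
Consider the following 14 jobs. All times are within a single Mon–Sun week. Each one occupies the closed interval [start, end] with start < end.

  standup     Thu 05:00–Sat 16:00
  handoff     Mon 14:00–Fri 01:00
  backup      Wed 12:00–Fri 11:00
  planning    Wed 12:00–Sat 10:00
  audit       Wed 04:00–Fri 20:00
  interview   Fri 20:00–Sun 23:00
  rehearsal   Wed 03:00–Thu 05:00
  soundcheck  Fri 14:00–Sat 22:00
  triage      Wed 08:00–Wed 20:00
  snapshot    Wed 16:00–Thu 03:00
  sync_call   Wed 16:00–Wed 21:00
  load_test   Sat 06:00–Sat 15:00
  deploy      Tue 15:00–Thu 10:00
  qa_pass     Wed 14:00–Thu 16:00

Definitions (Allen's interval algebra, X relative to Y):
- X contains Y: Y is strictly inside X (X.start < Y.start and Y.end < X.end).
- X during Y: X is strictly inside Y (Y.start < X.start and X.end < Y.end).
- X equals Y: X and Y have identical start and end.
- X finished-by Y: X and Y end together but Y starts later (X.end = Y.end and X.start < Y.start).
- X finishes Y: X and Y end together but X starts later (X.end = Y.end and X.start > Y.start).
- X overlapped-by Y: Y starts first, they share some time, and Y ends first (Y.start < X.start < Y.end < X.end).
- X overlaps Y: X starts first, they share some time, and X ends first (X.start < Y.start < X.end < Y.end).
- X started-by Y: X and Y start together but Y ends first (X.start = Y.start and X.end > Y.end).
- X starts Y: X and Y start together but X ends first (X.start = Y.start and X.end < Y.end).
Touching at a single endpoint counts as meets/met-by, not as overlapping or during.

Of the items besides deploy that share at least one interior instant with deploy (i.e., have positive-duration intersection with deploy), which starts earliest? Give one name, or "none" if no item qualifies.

Target deploy = [Tue 15:00, Thu 10:00].
audit [Wed 04:00, Fri 20:00] → overlapped-by → candidate.
backup [Wed 12:00, Fri 11:00] → overlapped-by → candidate.
handoff [Mon 14:00, Fri 01:00] → contains → candidate.
interview [Fri 20:00, Sun 23:00] → after → excluded.
load_test [Sat 06:00, Sat 15:00] → after → excluded.
planning [Wed 12:00, Sat 10:00] → overlapped-by → candidate.
qa_pass [Wed 14:00, Thu 16:00] → overlapped-by → candidate.
rehearsal [Wed 03:00, Thu 05:00] → during → candidate.
snapshot [Wed 16:00, Thu 03:00] → during → candidate.
soundcheck [Fri 14:00, Sat 22:00] → after → excluded.
standup [Thu 05:00, Sat 16:00] → overlapped-by → candidate.
sync_call [Wed 16:00, Wed 21:00] → during → candidate.
triage [Wed 08:00, Wed 20:00] → during → candidate.
Among candidates, earliest start is Mon 14:00 → handoff.

handoff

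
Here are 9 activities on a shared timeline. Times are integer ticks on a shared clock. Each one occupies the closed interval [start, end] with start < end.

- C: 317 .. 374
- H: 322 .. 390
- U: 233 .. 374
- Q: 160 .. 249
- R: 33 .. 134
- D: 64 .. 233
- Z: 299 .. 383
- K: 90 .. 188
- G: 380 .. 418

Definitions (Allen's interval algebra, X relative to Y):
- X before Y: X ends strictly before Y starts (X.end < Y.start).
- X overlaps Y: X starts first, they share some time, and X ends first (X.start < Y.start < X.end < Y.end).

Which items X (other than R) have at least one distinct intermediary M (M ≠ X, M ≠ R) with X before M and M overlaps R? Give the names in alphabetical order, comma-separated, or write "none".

none

Target R = [33, 134].
Intermediaries M with M overlaps R: none.
Union: none.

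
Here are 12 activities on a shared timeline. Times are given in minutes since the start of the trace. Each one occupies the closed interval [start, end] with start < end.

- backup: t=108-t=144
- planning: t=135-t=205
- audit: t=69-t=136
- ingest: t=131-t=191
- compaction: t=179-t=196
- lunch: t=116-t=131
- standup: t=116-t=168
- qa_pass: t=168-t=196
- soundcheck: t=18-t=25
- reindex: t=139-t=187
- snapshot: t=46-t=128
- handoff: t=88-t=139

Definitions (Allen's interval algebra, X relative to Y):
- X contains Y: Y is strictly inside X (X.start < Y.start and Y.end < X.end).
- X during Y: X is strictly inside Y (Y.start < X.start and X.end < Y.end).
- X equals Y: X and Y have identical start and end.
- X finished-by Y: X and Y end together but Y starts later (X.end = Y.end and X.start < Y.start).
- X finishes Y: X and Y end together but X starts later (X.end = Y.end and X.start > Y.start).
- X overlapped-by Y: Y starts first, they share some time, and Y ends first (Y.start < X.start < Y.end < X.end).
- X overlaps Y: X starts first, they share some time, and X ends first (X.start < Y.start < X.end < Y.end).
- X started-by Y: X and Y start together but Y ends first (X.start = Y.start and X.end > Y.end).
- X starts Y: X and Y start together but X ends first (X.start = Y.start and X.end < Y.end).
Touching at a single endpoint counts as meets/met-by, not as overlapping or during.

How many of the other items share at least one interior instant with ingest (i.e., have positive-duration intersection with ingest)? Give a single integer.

Target ingest = [t=131, t=191].
audit [t=69, t=136] → overlaps → counts.
backup [t=108, t=144] → overlaps → counts.
compaction [t=179, t=196] → overlapped-by → counts.
handoff [t=88, t=139] → overlaps → counts.
lunch [t=116, t=131] → meets → no.
planning [t=135, t=205] → overlapped-by → counts.
qa_pass [t=168, t=196] → overlapped-by → counts.
reindex [t=139, t=187] → during → counts.
snapshot [t=46, t=128] → before → no.
soundcheck [t=18, t=25] → before → no.
standup [t=116, t=168] → overlaps → counts.
Total: 8.

8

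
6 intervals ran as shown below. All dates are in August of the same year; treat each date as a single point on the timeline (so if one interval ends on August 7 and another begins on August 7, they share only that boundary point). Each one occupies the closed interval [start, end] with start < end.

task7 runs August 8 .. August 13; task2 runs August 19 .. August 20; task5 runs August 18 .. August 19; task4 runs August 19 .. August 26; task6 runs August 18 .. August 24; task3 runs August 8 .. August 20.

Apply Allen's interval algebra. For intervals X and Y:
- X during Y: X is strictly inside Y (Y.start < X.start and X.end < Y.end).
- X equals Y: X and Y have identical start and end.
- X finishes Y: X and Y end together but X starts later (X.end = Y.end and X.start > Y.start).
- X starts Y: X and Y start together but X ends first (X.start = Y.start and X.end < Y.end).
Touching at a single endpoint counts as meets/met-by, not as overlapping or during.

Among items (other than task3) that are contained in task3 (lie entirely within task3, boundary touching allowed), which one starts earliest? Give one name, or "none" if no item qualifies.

Target task3 = [August 8, August 20].
task2 [August 19, August 20] → finishes → candidate.
task4 [August 19, August 26] → overlapped-by → excluded.
task5 [August 18, August 19] → during → candidate.
task6 [August 18, August 24] → overlapped-by → excluded.
task7 [August 8, August 13] → starts → candidate.
Among candidates, earliest start is August 8 → task7.

task7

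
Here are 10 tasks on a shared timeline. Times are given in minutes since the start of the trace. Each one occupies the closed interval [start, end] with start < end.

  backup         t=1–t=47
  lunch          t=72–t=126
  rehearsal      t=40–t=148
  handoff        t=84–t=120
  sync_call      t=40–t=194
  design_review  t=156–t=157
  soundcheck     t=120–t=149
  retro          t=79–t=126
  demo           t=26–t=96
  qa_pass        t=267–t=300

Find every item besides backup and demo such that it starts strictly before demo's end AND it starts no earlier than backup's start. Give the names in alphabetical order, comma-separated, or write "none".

Conditions: its start is strictly before demo's end (X.start < t=96) AND its start is no earlier than backup's start (X.start >= t=1).
design_review: start t=156 < t=96? ✗; start t=156 >= t=1? ✓ → no.
handoff: start t=84 < t=96? ✓; start t=84 >= t=1? ✓ → yes.
lunch: start t=72 < t=96? ✓; start t=72 >= t=1? ✓ → yes.
qa_pass: start t=267 < t=96? ✗; start t=267 >= t=1? ✓ → no.
rehearsal: start t=40 < t=96? ✓; start t=40 >= t=1? ✓ → yes.
retro: start t=79 < t=96? ✓; start t=79 >= t=1? ✓ → yes.
soundcheck: start t=120 < t=96? ✗; start t=120 >= t=1? ✓ → no.
sync_call: start t=40 < t=96? ✓; start t=40 >= t=1? ✓ → yes.
Result: handoff, lunch, rehearsal, retro, sync_call.

handoff, lunch, rehearsal, retro, sync_call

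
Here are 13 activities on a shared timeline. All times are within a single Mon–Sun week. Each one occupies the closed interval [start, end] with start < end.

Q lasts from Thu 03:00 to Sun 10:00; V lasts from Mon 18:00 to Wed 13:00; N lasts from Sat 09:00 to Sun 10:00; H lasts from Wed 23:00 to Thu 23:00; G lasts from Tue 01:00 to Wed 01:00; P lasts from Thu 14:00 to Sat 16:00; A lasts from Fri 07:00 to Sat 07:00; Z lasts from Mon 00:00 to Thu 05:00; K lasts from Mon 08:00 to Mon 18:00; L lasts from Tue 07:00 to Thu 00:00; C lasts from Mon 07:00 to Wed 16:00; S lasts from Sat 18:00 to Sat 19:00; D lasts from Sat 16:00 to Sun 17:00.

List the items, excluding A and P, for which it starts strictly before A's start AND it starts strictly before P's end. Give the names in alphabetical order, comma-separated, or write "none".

Conditions: its start is strictly before A's start (X.start < Fri 07:00) AND its start is strictly before P's end (X.start < Sat 16:00).
C: start Mon 07:00 < Fri 07:00? ✓; start Mon 07:00 < Sat 16:00? ✓ → yes.
D: start Sat 16:00 < Fri 07:00? ✗; start Sat 16:00 < Sat 16:00? ✗ → no.
G: start Tue 01:00 < Fri 07:00? ✓; start Tue 01:00 < Sat 16:00? ✓ → yes.
H: start Wed 23:00 < Fri 07:00? ✓; start Wed 23:00 < Sat 16:00? ✓ → yes.
K: start Mon 08:00 < Fri 07:00? ✓; start Mon 08:00 < Sat 16:00? ✓ → yes.
L: start Tue 07:00 < Fri 07:00? ✓; start Tue 07:00 < Sat 16:00? ✓ → yes.
N: start Sat 09:00 < Fri 07:00? ✗; start Sat 09:00 < Sat 16:00? ✓ → no.
Q: start Thu 03:00 < Fri 07:00? ✓; start Thu 03:00 < Sat 16:00? ✓ → yes.
S: start Sat 18:00 < Fri 07:00? ✗; start Sat 18:00 < Sat 16:00? ✗ → no.
V: start Mon 18:00 < Fri 07:00? ✓; start Mon 18:00 < Sat 16:00? ✓ → yes.
Z: start Mon 00:00 < Fri 07:00? ✓; start Mon 00:00 < Sat 16:00? ✓ → yes.
Result: C, G, H, K, L, Q, V, Z.

C, G, H, K, L, Q, V, Z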